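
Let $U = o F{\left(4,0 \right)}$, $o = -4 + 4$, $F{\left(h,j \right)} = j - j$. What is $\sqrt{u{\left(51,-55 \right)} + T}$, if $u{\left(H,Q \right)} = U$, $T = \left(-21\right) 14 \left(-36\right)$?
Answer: $42 \sqrt{6} \approx 102.88$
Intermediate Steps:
$F{\left(h,j \right)} = 0$
$o = 0$
$T = 10584$ ($T = \left(-294\right) \left(-36\right) = 10584$)
$U = 0$ ($U = 0 \cdot 0 = 0$)
$u{\left(H,Q \right)} = 0$
$\sqrt{u{\left(51,-55 \right)} + T} = \sqrt{0 + 10584} = \sqrt{10584} = 42 \sqrt{6}$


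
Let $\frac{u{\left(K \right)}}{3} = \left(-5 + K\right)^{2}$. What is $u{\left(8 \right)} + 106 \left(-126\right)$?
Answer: $-13329$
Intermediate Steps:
$u{\left(K \right)} = 3 \left(-5 + K\right)^{2}$
$u{\left(8 \right)} + 106 \left(-126\right) = 3 \left(-5 + 8\right)^{2} + 106 \left(-126\right) = 3 \cdot 3^{2} - 13356 = 3 \cdot 9 - 13356 = 27 - 13356 = -13329$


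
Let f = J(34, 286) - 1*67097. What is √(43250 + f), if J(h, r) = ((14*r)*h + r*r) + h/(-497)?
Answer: √47940724867/497 ≈ 440.55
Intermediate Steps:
J(h, r) = r² - h/497 + 14*h*r (J(h, r) = (14*h*r + r²) + h*(-1/497) = (r² + 14*h*r) - h/497 = r² - h/497 + 14*h*r)
f = 74964961/497 (f = (286² - 1/497*34 + 14*34*286) - 1*67097 = (81796 - 34/497 + 136136) - 67097 = 108312170/497 - 67097 = 74964961/497 ≈ 1.5084e+5)
√(43250 + f) = √(43250 + 74964961/497) = √(96460211/497) = √47940724867/497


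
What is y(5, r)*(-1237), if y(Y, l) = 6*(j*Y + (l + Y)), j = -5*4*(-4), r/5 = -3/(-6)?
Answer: -3024465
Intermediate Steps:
r = 5/2 (r = 5*(-3/(-6)) = 5*(-3*(-⅙)) = 5*(½) = 5/2 ≈ 2.5000)
j = 80 (j = -20*(-4) = 80)
y(Y, l) = 6*l + 486*Y (y(Y, l) = 6*(80*Y + (l + Y)) = 6*(80*Y + (Y + l)) = 6*(l + 81*Y) = 6*l + 486*Y)
y(5, r)*(-1237) = (6*(5/2) + 486*5)*(-1237) = (15 + 2430)*(-1237) = 2445*(-1237) = -3024465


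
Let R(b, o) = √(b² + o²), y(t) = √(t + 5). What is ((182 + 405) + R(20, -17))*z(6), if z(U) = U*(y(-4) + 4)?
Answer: 17610 + 30*√689 ≈ 18397.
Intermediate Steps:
y(t) = √(5 + t)
z(U) = 5*U (z(U) = U*(√(5 - 4) + 4) = U*(√1 + 4) = U*(1 + 4) = U*5 = 5*U)
((182 + 405) + R(20, -17))*z(6) = ((182 + 405) + √(20² + (-17)²))*(5*6) = (587 + √(400 + 289))*30 = (587 + √689)*30 = 17610 + 30*√689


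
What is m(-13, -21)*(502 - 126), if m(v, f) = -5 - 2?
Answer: -2632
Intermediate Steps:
m(v, f) = -7
m(-13, -21)*(502 - 126) = -7*(502 - 126) = -7*376 = -2632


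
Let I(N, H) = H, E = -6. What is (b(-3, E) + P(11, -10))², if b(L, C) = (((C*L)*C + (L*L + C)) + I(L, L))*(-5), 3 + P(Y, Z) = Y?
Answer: 300304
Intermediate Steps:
P(Y, Z) = -3 + Y
b(L, C) = -5*C - 5*L - 5*L² - 5*L*C² (b(L, C) = (((C*L)*C + (L*L + C)) + L)*(-5) = ((L*C² + (L² + C)) + L)*(-5) = ((L*C² + (C + L²)) + L)*(-5) = ((C + L² + L*C²) + L)*(-5) = (C + L + L² + L*C²)*(-5) = -5*C - 5*L - 5*L² - 5*L*C²)
(b(-3, E) + P(11, -10))² = ((-5*(-6) - 5*(-3) - 5*(-3)² - 5*(-3)*(-6)²) + (-3 + 11))² = ((30 + 15 - 5*9 - 5*(-3)*36) + 8)² = ((30 + 15 - 45 + 540) + 8)² = (540 + 8)² = 548² = 300304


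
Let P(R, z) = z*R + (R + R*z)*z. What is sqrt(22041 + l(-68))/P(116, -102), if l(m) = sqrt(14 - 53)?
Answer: sqrt(22041 + I*sqrt(39))/1183200 ≈ 0.00012547 + 1.7776e-8*I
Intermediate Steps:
l(m) = I*sqrt(39) (l(m) = sqrt(-39) = I*sqrt(39))
P(R, z) = R*z + z*(R + R*z)
sqrt(22041 + l(-68))/P(116, -102) = sqrt(22041 + I*sqrt(39))/((116*(-102)*(2 - 102))) = sqrt(22041 + I*sqrt(39))/((116*(-102)*(-100))) = sqrt(22041 + I*sqrt(39))/1183200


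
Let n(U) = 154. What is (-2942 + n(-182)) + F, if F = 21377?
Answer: 18589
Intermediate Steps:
(-2942 + n(-182)) + F = (-2942 + 154) + 21377 = -2788 + 21377 = 18589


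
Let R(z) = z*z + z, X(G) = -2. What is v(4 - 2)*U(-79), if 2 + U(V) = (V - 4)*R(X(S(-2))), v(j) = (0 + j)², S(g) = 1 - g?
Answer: -672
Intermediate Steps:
R(z) = z + z² (R(z) = z² + z = z + z²)
v(j) = j²
U(V) = -10 + 2*V (U(V) = -2 + (V - 4)*(-2*(1 - 2)) = -2 + (-4 + V)*(-2*(-1)) = -2 + (-4 + V)*2 = -2 + (-8 + 2*V) = -10 + 2*V)
v(4 - 2)*U(-79) = (4 - 2)²*(-10 + 2*(-79)) = 2²*(-10 - 158) = 4*(-168) = -672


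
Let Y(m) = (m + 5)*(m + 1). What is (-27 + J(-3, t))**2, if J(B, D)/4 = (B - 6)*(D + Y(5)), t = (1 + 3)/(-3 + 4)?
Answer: 5433561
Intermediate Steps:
Y(m) = (1 + m)*(5 + m) (Y(m) = (5 + m)*(1 + m) = (1 + m)*(5 + m))
t = 4 (t = 4/1 = 4*1 = 4)
J(B, D) = 4*(-6 + B)*(60 + D) (J(B, D) = 4*((B - 6)*(D + (5 + 5**2 + 6*5))) = 4*((-6 + B)*(D + (5 + 25 + 30))) = 4*((-6 + B)*(D + 60)) = 4*((-6 + B)*(60 + D)) = 4*(-6 + B)*(60 + D))
(-27 + J(-3, t))**2 = (-27 + (-1440 - 24*4 + 240*(-3) + 4*(-3)*4))**2 = (-27 + (-1440 - 96 - 720 - 48))**2 = (-27 - 2304)**2 = (-2331)**2 = 5433561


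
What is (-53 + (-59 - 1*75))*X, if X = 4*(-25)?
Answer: 18700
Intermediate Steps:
X = -100
(-53 + (-59 - 1*75))*X = (-53 + (-59 - 1*75))*(-100) = (-53 + (-59 - 75))*(-100) = (-53 - 134)*(-100) = -187*(-100) = 18700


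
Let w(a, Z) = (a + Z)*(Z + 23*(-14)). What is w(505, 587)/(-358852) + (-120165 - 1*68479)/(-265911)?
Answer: -177962471/1835051811 ≈ -0.096979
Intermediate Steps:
w(a, Z) = (-322 + Z)*(Z + a) (w(a, Z) = (Z + a)*(Z - 322) = (Z + a)*(-322 + Z) = (-322 + Z)*(Z + a))
w(505, 587)/(-358852) + (-120165 - 1*68479)/(-265911) = (587² - 322*587 - 322*505 + 587*505)/(-358852) + (-120165 - 1*68479)/(-265911) = (344569 - 189014 - 162610 + 296435)*(-1/358852) + (-120165 - 68479)*(-1/265911) = 289380*(-1/358852) - 188644*(-1/265911) = -5565/6901 + 188644/265911 = -177962471/1835051811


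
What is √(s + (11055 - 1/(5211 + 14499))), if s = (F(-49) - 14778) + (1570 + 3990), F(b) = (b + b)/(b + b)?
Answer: √79337084010/6570 ≈ 42.872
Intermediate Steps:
F(b) = 1 (F(b) = (2*b)/((2*b)) = (2*b)*(1/(2*b)) = 1)
s = -9217 (s = (1 - 14778) + (1570 + 3990) = -14777 + 5560 = -9217)
√(s + (11055 - 1/(5211 + 14499))) = √(-9217 + (11055 - 1/(5211 + 14499))) = √(-9217 + (11055 - 1/19710)) = √(-9217 + 217894049/19710) = √(36226979/19710) = √79337084010/6570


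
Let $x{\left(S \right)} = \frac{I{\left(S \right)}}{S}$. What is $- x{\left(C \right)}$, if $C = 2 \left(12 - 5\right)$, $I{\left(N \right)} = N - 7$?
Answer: $- \frac{1}{2} \approx -0.5$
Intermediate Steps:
$I{\left(N \right)} = -7 + N$ ($I{\left(N \right)} = N - 7 = -7 + N$)
$C = 14$ ($C = 2 \cdot 7 = 14$)
$x{\left(S \right)} = \frac{-7 + S}{S}$
$- x{\left(C \right)} = - \frac{-7 + 14}{14} = - \frac{7}{14} = \left(-1\right) \frac{1}{2} = - \frac{1}{2}$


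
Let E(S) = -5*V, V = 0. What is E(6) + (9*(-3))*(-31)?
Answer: 837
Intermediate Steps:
E(S) = 0 (E(S) = -5*0 = 0)
E(6) + (9*(-3))*(-31) = 0 + (9*(-3))*(-31) = 0 - 27*(-31) = 0 + 837 = 837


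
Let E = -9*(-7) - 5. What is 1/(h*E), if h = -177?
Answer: -1/10266 ≈ -9.7409e-5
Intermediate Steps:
E = 58 (E = 63 - 5 = 58)
1/(h*E) = 1/(-177*58) = 1/(-10266) = -1/10266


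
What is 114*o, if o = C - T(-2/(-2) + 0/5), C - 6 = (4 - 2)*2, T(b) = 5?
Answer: 570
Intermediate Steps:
C = 10 (C = 6 + (4 - 2)*2 = 6 + 2*2 = 6 + 4 = 10)
o = 5 (o = 10 - 1*5 = 10 - 5 = 5)
114*o = 114*5 = 570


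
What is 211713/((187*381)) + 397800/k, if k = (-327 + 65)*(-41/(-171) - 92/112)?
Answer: 4528541587517/1732893283 ≈ 2613.3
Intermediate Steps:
k = 364835/2394 (k = -262*(-41*(-1/171) - 92*1/112) = -262*(41/171 - 23/28) = -262*(-2785/4788) = 364835/2394 ≈ 152.40)
211713/((187*381)) + 397800/k = 211713/((187*381)) + 397800/(364835/2394) = 211713/71247 + 397800*(2394/364835) = 211713*(1/71247) + 190466640/72967 = 70571/23749 + 190466640/72967 = 4528541587517/1732893283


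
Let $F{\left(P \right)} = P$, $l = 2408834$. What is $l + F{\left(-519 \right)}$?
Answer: $2408315$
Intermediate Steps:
$l + F{\left(-519 \right)} = 2408834 - 519 = 2408315$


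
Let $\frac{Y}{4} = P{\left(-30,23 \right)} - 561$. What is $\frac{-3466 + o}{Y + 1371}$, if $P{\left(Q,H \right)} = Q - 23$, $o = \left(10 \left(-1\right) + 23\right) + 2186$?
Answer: $\frac{181}{155} \approx 1.1677$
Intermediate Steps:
$o = 2199$ ($o = \left(-10 + 23\right) + 2186 = 13 + 2186 = 2199$)
$P{\left(Q,H \right)} = -23 + Q$
$Y = -2456$ ($Y = 4 \left(\left(-23 - 30\right) - 561\right) = 4 \left(-53 - 561\right) = 4 \left(-614\right) = -2456$)
$\frac{-3466 + o}{Y + 1371} = \frac{-3466 + 2199}{-2456 + 1371} = - \frac{1267}{-1085} = \left(-1267\right) \left(- \frac{1}{1085}\right) = \frac{181}{155}$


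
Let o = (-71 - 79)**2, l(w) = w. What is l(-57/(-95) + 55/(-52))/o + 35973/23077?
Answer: 210439303837/135000450000 ≈ 1.5588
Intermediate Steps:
o = 22500 (o = (-150)**2 = 22500)
l(-57/(-95) + 55/(-52))/o + 35973/23077 = (-57/(-95) + 55/(-52))/22500 + 35973/23077 = (-57*(-1/95) + 55*(-1/52))*(1/22500) + 35973*(1/23077) = (3/5 - 55/52)*(1/22500) + 35973/23077 = -119/260*1/22500 + 35973/23077 = -119/5850000 + 35973/23077 = 210439303837/135000450000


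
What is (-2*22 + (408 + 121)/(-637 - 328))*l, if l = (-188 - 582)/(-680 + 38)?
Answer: -3310153/61953 ≈ -53.430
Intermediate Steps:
l = 385/321 (l = -770/(-642) = -770*(-1/642) = 385/321 ≈ 1.1994)
(-2*22 + (408 + 121)/(-637 - 328))*l = (-2*22 + (408 + 121)/(-637 - 328))*(385/321) = (-44 + 529/(-965))*(385/321) = (-44 + 529*(-1/965))*(385/321) = (-44 - 529/965)*(385/321) = -42989/965*385/321 = -3310153/61953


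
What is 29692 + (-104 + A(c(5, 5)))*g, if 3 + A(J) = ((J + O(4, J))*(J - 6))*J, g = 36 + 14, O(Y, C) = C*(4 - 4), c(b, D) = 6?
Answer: 24342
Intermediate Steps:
O(Y, C) = 0 (O(Y, C) = C*0 = 0)
g = 50
A(J) = -3 + J**2*(-6 + J) (A(J) = -3 + ((J + 0)*(J - 6))*J = -3 + (J*(-6 + J))*J = -3 + J**2*(-6 + J))
29692 + (-104 + A(c(5, 5)))*g = 29692 + (-104 + (-3 + 6**3 - 6*6**2))*50 = 29692 + (-104 + (-3 + 216 - 6*36))*50 = 29692 + (-104 + (-3 + 216 - 216))*50 = 29692 + (-104 - 3)*50 = 29692 - 107*50 = 29692 - 5350 = 24342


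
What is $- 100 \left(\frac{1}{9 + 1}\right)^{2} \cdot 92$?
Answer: $-92$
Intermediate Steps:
$- 100 \left(\frac{1}{9 + 1}\right)^{2} \cdot 92 = - 100 \left(\frac{1}{10}\right)^{2} \cdot 92 = - \frac{100}{100} \cdot 92 = \left(-100\right) \frac{1}{100} \cdot 92 = \left(-1\right) 92 = -92$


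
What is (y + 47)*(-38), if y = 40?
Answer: -3306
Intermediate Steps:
(y + 47)*(-38) = (40 + 47)*(-38) = 87*(-38) = -3306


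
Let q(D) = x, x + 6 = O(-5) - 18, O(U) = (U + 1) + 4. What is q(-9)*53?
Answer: -1272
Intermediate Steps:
O(U) = 5 + U (O(U) = (1 + U) + 4 = 5 + U)
x = -24 (x = -6 + ((5 - 5) - 18) = -6 + (0 - 18) = -6 - 18 = -24)
q(D) = -24
q(-9)*53 = -24*53 = -1272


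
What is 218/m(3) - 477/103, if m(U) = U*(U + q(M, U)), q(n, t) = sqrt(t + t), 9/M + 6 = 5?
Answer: 21023/309 - 218*sqrt(6)/9 ≈ 8.7035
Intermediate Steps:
M = -9 (M = 9/(-6 + 5) = 9/(-1) = 9*(-1) = -9)
q(n, t) = sqrt(2)*sqrt(t) (q(n, t) = sqrt(2*t) = sqrt(2)*sqrt(t))
m(U) = U*(U + sqrt(2)*sqrt(U))
218/m(3) - 477/103 = 218/((3*(3 + sqrt(2)*sqrt(3)))) - 477/103 = 218/((3*(3 + sqrt(6)))) - 477*1/103 = 218/(9 + 3*sqrt(6)) - 477/103 = -477/103 + 218/(9 + 3*sqrt(6))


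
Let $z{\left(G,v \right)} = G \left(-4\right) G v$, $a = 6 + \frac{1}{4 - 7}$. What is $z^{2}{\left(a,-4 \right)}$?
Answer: $\frac{21381376}{81} \approx 2.6397 \cdot 10^{5}$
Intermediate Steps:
$a = \frac{17}{3}$ ($a = 6 + \frac{1}{-3} = 6 - \frac{1}{3} = \frac{17}{3} \approx 5.6667$)
$z{\left(G,v \right)} = - 4 v G^{2}$ ($z{\left(G,v \right)} = - 4 G G v = - 4 v G^{2}$)
$z^{2}{\left(a,-4 \right)} = \left(\left(-4\right) \left(-4\right) \left(\frac{17}{3}\right)^{2}\right)^{2} = \left(\left(-4\right) \left(-4\right) \frac{289}{9}\right)^{2} = \left(\frac{4624}{9}\right)^{2} = \frac{21381376}{81}$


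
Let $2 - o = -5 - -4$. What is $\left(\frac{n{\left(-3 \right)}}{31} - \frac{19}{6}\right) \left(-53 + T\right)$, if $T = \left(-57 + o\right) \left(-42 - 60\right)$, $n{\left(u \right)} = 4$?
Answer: $- \frac{3082075}{186} \approx -16570.0$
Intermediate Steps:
$o = 3$ ($o = 2 - \left(-5 - -4\right) = 2 - \left(-5 + 4\right) = 2 - -1 = 2 + 1 = 3$)
$T = 5508$ ($T = \left(-57 + 3\right) \left(-42 - 60\right) = - 54 \left(-42 - 60\right) = \left(-54\right) \left(-102\right) = 5508$)
$\left(\frac{n{\left(-3 \right)}}{31} - \frac{19}{6}\right) \left(-53 + T\right) = \left(\frac{4}{31} - \frac{19}{6}\right) \left(-53 + 5508\right) = \left(4 \cdot \frac{1}{31} - \frac{19}{6}\right) 5455 = \left(\frac{4}{31} - \frac{19}{6}\right) 5455 = \left(- \frac{565}{186}\right) 5455 = - \frac{3082075}{186}$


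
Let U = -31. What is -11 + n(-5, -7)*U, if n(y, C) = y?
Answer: 144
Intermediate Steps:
-11 + n(-5, -7)*U = -11 - 5*(-31) = -11 + 155 = 144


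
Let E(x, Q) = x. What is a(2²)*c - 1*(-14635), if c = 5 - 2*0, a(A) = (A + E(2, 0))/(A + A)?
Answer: 58555/4 ≈ 14639.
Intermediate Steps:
a(A) = (2 + A)/(2*A) (a(A) = (A + 2)/(A + A) = (2 + A)/((2*A)) = (2 + A)*(1/(2*A)) = (2 + A)/(2*A))
c = 5 (c = 5 + 0 = 5)
a(2²)*c - 1*(-14635) = ((2 + 2²)/(2*(2²)))*5 - 1*(-14635) = ((½)*(2 + 4)/4)*5 + 14635 = ((½)*(¼)*6)*5 + 14635 = (¾)*5 + 14635 = 15/4 + 14635 = 58555/4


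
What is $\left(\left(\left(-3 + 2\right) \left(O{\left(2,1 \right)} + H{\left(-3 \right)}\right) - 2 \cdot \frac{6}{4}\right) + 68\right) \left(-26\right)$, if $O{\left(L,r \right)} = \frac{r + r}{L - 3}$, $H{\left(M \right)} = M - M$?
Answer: $-1742$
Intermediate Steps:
$H{\left(M \right)} = 0$
$O{\left(L,r \right)} = \frac{2 r}{-3 + L}$
$\left(\left(\left(-3 + 2\right) \left(O{\left(2,1 \right)} + H{\left(-3 \right)}\right) - 2 \cdot \frac{6}{4}\right) + 68\right) \left(-26\right) = \left(\left(\left(-3 + 2\right) \left(2 \cdot 1 \frac{1}{-3 + 2} + 0\right) - 2 \cdot \frac{6}{4}\right) + 68\right) \left(-26\right) = \left(\left(- (2 \cdot 1 \frac{1}{-1} + 0) - 2 \cdot 6 \cdot \frac{1}{4}\right) + 68\right) \left(-26\right) = \left(\left(- (2 \cdot 1 \left(-1\right) + 0) - 3\right) + 68\right) \left(-26\right) = \left(\left(- (-2 + 0) - 3\right) + 68\right) \left(-26\right) = \left(\left(\left(-1\right) \left(-2\right) - 3\right) + 68\right) \left(-26\right) = \left(\left(2 - 3\right) + 68\right) \left(-26\right) = \left(-1 + 68\right) \left(-26\right) = 67 \left(-26\right) = -1742$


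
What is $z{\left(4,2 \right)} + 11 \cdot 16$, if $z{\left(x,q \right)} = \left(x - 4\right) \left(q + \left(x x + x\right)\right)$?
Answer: $176$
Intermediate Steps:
$z{\left(x,q \right)} = \left(-4 + x\right) \left(q + x + x^{2}\right)$ ($z{\left(x,q \right)} = \left(-4 + x\right) \left(q + \left(x^{2} + x\right)\right) = \left(-4 + x\right) \left(q + \left(x + x^{2}\right)\right) = \left(-4 + x\right) \left(q + x + x^{2}\right)$)
$z{\left(4,2 \right)} + 11 \cdot 16 = \left(4^{3} - 8 - 16 - 3 \cdot 4^{2} + 2 \cdot 4\right) + 11 \cdot 16 = \left(64 - 8 - 16 - 48 + 8\right) + 176 = 0 + 176 = 176$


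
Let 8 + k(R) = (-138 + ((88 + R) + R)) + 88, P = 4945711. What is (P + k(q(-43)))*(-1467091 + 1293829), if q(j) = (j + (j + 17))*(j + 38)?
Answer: -857028527922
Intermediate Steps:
q(j) = (17 + 2*j)*(38 + j) (q(j) = (j + (17 + j))*(38 + j) = (17 + 2*j)*(38 + j))
k(R) = 30 + 2*R (k(R) = -8 + ((-138 + ((88 + R) + R)) + 88) = -8 + ((-138 + (88 + 2*R)) + 88) = -8 + ((-50 + 2*R) + 88) = -8 + (38 + 2*R) = 30 + 2*R)
(P + k(q(-43)))*(-1467091 + 1293829) = (4945711 + (30 + 2*(646 + 2*(-43)² + 93*(-43))))*(-1467091 + 1293829) = (4945711 + (30 + 2*(646 + 2*1849 - 3999)))*(-173262) = (4945711 + (30 + 2*(646 + 3698 - 3999)))*(-173262) = (4945711 + (30 + 2*345))*(-173262) = (4945711 + (30 + 690))*(-173262) = (4945711 + 720)*(-173262) = 4946431*(-173262) = -857028527922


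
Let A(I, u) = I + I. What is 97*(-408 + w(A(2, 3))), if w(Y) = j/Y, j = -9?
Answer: -159177/4 ≈ -39794.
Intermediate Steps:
A(I, u) = 2*I
w(Y) = -9/Y
97*(-408 + w(A(2, 3))) = 97*(-408 - 9/(2*2)) = 97*(-408 - 9/4) = 97*(-1641/4) = -159177/4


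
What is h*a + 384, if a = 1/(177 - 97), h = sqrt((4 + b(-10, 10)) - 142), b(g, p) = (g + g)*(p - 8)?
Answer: 384 + I*sqrt(178)/80 ≈ 384.0 + 0.16677*I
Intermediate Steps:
b(g, p) = 2*g*(-8 + p) (b(g, p) = (2*g)*(-8 + p) = 2*g*(-8 + p))
h = I*sqrt(178) (h = sqrt((4 + 2*(-10)*(-8 + 10)) - 142) = sqrt((4 + 2*(-10)*2) - 142) = sqrt((4 - 40) - 142) = sqrt(-36 - 142) = sqrt(-178) = I*sqrt(178) ≈ 13.342*I)
a = 1/80 ≈ 0.012500
h*a + 384 = (I*sqrt(178))*(1/80) + 384 = I*sqrt(178)/80 + 384 = 384 + I*sqrt(178)/80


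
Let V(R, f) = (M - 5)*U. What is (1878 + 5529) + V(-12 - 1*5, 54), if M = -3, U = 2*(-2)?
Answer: 7439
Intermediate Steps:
U = -4
V(R, f) = 32 (V(R, f) = (-3 - 5)*(-4) = -8*(-4) = 32)
(1878 + 5529) + V(-12 - 1*5, 54) = (1878 + 5529) + 32 = 7407 + 32 = 7439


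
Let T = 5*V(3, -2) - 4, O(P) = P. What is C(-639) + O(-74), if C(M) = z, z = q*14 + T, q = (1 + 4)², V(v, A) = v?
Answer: 287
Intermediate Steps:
T = 11 (T = 5*3 - 4 = 15 - 4 = 11)
q = 25 (q = 5² = 25)
z = 361 (z = 25*14 + 11 = 350 + 11 = 361)
C(M) = 361
C(-639) + O(-74) = 361 - 74 = 287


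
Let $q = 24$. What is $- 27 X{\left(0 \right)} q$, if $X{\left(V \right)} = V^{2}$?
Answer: $0$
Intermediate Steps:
$- 27 X{\left(0 \right)} q = - 27 \cdot 0^{2} \cdot 24 = \left(-27\right) 0 \cdot 24 = 0 \cdot 24 = 0$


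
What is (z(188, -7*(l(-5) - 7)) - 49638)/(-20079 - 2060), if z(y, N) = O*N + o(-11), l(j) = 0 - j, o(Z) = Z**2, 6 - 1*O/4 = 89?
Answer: 54165/22139 ≈ 2.4466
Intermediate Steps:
O = -332 (O = 24 - 4*89 = 24 - 356 = -332)
l(j) = -j
z(y, N) = 121 - 332*N (z(y, N) = -332*N + (-11)**2 = -332*N + 121 = 121 - 332*N)
(z(188, -7*(l(-5) - 7)) - 49638)/(-20079 - 2060) = ((121 - (-2324)*(-1*(-5) - 7)) - 49638)/(-20079 - 2060) = ((121 - (-2324)*(5 - 7)) - 49638)/(-22139) = ((121 - (-2324)*(-2)) - 49638)*(-1/22139) = ((121 - 332*14) - 49638)*(-1/22139) = ((121 - 4648) - 49638)*(-1/22139) = (-4527 - 49638)*(-1/22139) = -54165*(-1/22139) = 54165/22139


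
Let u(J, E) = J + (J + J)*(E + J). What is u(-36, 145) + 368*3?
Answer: -6780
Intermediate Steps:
u(J, E) = J + 2*J*(E + J) (u(J, E) = J + (2*J)*(E + J) = J + 2*J*(E + J))
u(-36, 145) + 368*3 = -36*(1 + 2*145 + 2*(-36)) + 368*3 = -36*(1 + 290 - 72) + 1104 = -36*219 + 1104 = -7884 + 1104 = -6780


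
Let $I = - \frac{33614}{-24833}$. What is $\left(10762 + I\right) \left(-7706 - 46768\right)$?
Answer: $- \frac{14560157174640}{24833} \approx -5.8632 \cdot 10^{8}$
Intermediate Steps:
$I = \frac{33614}{24833}$ ($I = \left(-33614\right) \left(- \frac{1}{24833}\right) = \frac{33614}{24833} \approx 1.3536$)
$\left(10762 + I\right) \left(-7706 - 46768\right) = \left(10762 + \frac{33614}{24833}\right) \left(-7706 - 46768\right) = \frac{267286360}{24833} \left(-54474\right) = - \frac{14560157174640}{24833}$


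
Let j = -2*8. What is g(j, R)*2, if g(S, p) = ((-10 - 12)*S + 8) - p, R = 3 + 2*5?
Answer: 694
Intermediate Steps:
j = -16
R = 13 (R = 3 + 10 = 13)
g(S, p) = 8 - p - 22*S (g(S, p) = (-22*S + 8) - p = (8 - 22*S) - p = 8 - p - 22*S)
g(j, R)*2 = (8 - 1*13 - 22*(-16))*2 = (8 - 13 + 352)*2 = 347*2 = 694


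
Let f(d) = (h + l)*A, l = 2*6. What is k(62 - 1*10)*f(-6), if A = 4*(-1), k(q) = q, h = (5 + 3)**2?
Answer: -15808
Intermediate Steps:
h = 64 (h = 8**2 = 64)
A = -4
l = 12
f(d) = -304 (f(d) = (64 + 12)*(-4) = 76*(-4) = -304)
k(62 - 1*10)*f(-6) = (62 - 1*10)*(-304) = (62 - 10)*(-304) = 52*(-304) = -15808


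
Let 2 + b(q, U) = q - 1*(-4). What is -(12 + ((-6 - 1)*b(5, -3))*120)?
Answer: 5868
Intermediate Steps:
b(q, U) = 2 + q (b(q, U) = -2 + (q - 1*(-4)) = -2 + (q + 4) = -2 + (4 + q) = 2 + q)
-(12 + ((-6 - 1)*b(5, -3))*120) = -(12 + ((-6 - 1)*(2 + 5))*120) = -(12 - 7*7*120) = -(12 - 49*120) = -(12 - 5880) = -1*(-5868) = 5868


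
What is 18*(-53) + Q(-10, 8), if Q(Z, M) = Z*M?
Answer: -1034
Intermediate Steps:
Q(Z, M) = M*Z
18*(-53) + Q(-10, 8) = 18*(-53) + 8*(-10) = -954 - 80 = -1034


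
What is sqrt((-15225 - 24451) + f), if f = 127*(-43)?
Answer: I*sqrt(45137) ≈ 212.45*I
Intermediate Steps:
f = -5461
sqrt((-15225 - 24451) + f) = sqrt((-15225 - 24451) - 5461) = sqrt(-39676 - 5461) = sqrt(-45137) = I*sqrt(45137)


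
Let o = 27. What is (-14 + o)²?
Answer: 169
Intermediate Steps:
(-14 + o)² = (-14 + 27)² = 13² = 169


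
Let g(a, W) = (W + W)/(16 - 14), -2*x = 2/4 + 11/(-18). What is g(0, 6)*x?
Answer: ⅓ ≈ 0.33333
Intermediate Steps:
x = 1/18 (x = -(2/4 + 11/(-18))/2 = -(2*(¼) + 11*(-1/18))/2 = -(½ - 11/18)/2 = -½*(-⅑) = 1/18 ≈ 0.055556)
g(a, W) = W (g(a, W) = (2*W)/2 = (2*W)*(½) = W)
g(0, 6)*x = 6*(1/18) = ⅓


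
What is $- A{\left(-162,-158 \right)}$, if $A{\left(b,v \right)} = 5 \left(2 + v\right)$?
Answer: $780$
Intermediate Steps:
$A{\left(b,v \right)} = 10 + 5 v$
$- A{\left(-162,-158 \right)} = - (10 + 5 \left(-158\right)) = - (10 - 790) = \left(-1\right) \left(-780\right) = 780$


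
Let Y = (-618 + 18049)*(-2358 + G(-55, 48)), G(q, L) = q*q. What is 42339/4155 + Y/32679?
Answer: 16563869372/45260415 ≈ 365.97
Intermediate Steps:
G(q, L) = q²
Y = 11626477 (Y = (-618 + 18049)*(-2358 + (-55)²) = 17431*(-2358 + 3025) = 17431*667 = 11626477)
42339/4155 + Y/32679 = 42339/4155 + 11626477/32679 = 42339*(1/4155) + 11626477*(1/32679) = 14113/1385 + 11626477/32679 = 16563869372/45260415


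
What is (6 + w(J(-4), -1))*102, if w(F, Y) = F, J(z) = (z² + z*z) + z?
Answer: 3468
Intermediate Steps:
J(z) = z + 2*z² (J(z) = (z² + z²) + z = 2*z² + z = z + 2*z²)
(6 + w(J(-4), -1))*102 = (6 - 4*(1 + 2*(-4)))*102 = (6 - 4*(1 - 8))*102 = (6 - 4*(-7))*102 = (6 + 28)*102 = 34*102 = 3468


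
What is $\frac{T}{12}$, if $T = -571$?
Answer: $- \frac{571}{12} \approx -47.583$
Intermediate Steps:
$\frac{T}{12} = \frac{1}{12} \left(-571\right) = - \frac{571}{12}$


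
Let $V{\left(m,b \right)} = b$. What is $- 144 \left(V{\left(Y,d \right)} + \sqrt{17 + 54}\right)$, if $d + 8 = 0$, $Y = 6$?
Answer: $1152 - 144 \sqrt{71} \approx -61.366$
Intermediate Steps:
$d = -8$ ($d = -8 + 0 = -8$)
$- 144 \left(V{\left(Y,d \right)} + \sqrt{17 + 54}\right) = - 144 \left(-8 + \sqrt{17 + 54}\right) = - 144 \left(-8 + \sqrt{71}\right) = 1152 - 144 \sqrt{71}$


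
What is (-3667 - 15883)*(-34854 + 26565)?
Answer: 162049950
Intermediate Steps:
(-3667 - 15883)*(-34854 + 26565) = -19550*(-8289) = 162049950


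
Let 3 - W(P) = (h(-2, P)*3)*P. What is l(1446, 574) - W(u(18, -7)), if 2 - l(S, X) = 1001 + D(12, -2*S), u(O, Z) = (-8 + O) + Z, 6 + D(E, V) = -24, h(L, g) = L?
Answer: -990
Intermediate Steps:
D(E, V) = -30 (D(E, V) = -6 - 24 = -30)
u(O, Z) = -8 + O + Z
l(S, X) = -969 (l(S, X) = 2 - (1001 - 30) = 2 - 1*971 = 2 - 971 = -969)
W(P) = 3 + 6*P (W(P) = 3 - (-2*3)*P = 3 - (-6)*P = 3 + 6*P)
l(1446, 574) - W(u(18, -7)) = -969 - (3 + 6*(-8 + 18 - 7)) = -969 - (3 + 6*3) = -969 - (3 + 18) = -969 - 1*21 = -969 - 21 = -990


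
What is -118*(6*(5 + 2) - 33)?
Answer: -1062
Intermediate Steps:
-118*(6*(5 + 2) - 33) = -118*(6*7 - 33) = -118*(42 - 33) = -118*9 = -1062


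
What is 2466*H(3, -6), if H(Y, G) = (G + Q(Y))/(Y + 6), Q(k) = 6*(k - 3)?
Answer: -1644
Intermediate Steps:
Q(k) = -18 + 6*k (Q(k) = 6*(-3 + k) = -18 + 6*k)
H(Y, G) = (-18 + G + 6*Y)/(6 + Y) (H(Y, G) = (G + (-18 + 6*Y))/(Y + 6) = (-18 + G + 6*Y)/(6 + Y))
2466*H(3, -6) = 2466*((-18 - 6 + 6*3)/(6 + 3)) = 2466*((-18 - 6 + 18)/9) = 2466*((1/9)*(-6)) = 2466*(-2/3) = -1644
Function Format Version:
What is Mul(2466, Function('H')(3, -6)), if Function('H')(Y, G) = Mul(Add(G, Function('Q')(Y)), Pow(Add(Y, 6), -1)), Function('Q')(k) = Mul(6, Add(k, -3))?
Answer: -1644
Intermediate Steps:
Function('Q')(k) = Add(-18, Mul(6, k)) (Function('Q')(k) = Mul(6, Add(-3, k)) = Add(-18, Mul(6, k)))
Function('H')(Y, G) = Mul(Pow(Add(6, Y), -1), Add(-18, G, Mul(6, Y))) (Function('H')(Y, G) = Mul(Add(G, Add(-18, Mul(6, Y))), Pow(Add(Y, 6), -1)) = Mul(Add(-18, G, Mul(6, Y)), Pow(Add(6, Y), -1)) = Mul(Pow(Add(6, Y), -1), Add(-18, G, Mul(6, Y))))
Mul(2466, Function('H')(3, -6)) = Mul(2466, Mul(Pow(Add(6, 3), -1), Add(-18, -6, Mul(6, 3)))) = Mul(2466, Mul(Pow(9, -1), Add(-18, -6, 18))) = Mul(2466, Mul(Rational(1, 9), -6)) = Mul(2466, Rational(-2, 3)) = -1644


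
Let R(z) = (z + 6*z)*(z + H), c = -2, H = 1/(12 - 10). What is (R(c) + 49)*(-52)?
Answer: -3640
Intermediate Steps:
H = ½ (H = 1/2 = ½ ≈ 0.50000)
R(z) = 7*z*(½ + z) (R(z) = (z + 6*z)*(z + ½) = (7*z)*(½ + z) = 7*z*(½ + z))
(R(c) + 49)*(-52) = ((7/2)*(-2)*(1 + 2*(-2)) + 49)*(-52) = ((7/2)*(-2)*(1 - 4) + 49)*(-52) = ((7/2)*(-2)*(-3) + 49)*(-52) = (21 + 49)*(-52) = 70*(-52) = -3640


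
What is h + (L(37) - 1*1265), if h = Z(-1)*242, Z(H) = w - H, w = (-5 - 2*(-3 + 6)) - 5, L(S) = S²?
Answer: -3526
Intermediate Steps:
w = -16 (w = (-5 - 2*3) - 5 = (-5 - 6) - 5 = -11 - 5 = -16)
Z(H) = -16 - H
h = -3630 (h = (-16 - 1*(-1))*242 = (-16 + 1)*242 = -15*242 = -3630)
h + (L(37) - 1*1265) = -3630 + (37² - 1*1265) = -3630 + (1369 - 1265) = -3630 + 104 = -3526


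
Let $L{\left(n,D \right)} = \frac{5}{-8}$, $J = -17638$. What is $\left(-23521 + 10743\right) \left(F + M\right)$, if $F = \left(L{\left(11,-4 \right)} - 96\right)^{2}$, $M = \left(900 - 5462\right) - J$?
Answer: $- \frac{9164336877}{32} \approx -2.8639 \cdot 10^{8}$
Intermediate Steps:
$M = 13076$ ($M = \left(900 - 5462\right) - -17638 = \left(900 - 5462\right) + 17638 = -4562 + 17638 = 13076$)
$L{\left(n,D \right)} = - \frac{5}{8}$ ($L{\left(n,D \right)} = 5 \left(- \frac{1}{8}\right) = - \frac{5}{8}$)
$F = \frac{597529}{64}$ ($F = \left(- \frac{5}{8} - 96\right)^{2} = \left(- \frac{773}{8}\right)^{2} = \frac{597529}{64} \approx 9336.4$)
$\left(-23521 + 10743\right) \left(F + M\right) = \left(-23521 + 10743\right) \left(\frac{597529}{64} + 13076\right) = \left(-12778\right) \frac{1434393}{64} = - \frac{9164336877}{32}$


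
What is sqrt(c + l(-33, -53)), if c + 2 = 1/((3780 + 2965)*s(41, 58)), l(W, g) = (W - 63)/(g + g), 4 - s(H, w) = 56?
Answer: I*sqrt(94540000137765)/9294610 ≈ 1.0461*I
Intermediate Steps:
s(H, w) = -52 (s(H, w) = 4 - 1*56 = 4 - 56 = -52)
l(W, g) = (-63 + W)/(2*g) (l(W, g) = (-63 + W)/((2*g)) = (-63 + W)*(1/(2*g)) = (-63 + W)/(2*g))
c = -701481/350740 (c = -2 + 1/((3780 + 2965)*(-52)) = -2 - 1/52/6745 = -2 + (1/6745)*(-1/52) = -2 - 1/350740 = -701481/350740 ≈ -2.0000)
sqrt(c + l(-33, -53)) = sqrt(-701481/350740 + (1/2)*(-63 - 33)/(-53)) = sqrt(-701481/350740 + (1/2)*(-1/53)*(-96)) = sqrt(-701481/350740 + 48/53) = sqrt(-20342973/18589220) = I*sqrt(94540000137765)/9294610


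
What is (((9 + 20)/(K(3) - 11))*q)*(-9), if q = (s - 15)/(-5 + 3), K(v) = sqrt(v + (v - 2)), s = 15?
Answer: 0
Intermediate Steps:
K(v) = sqrt(-2 + 2*v) (K(v) = sqrt(v + (-2 + v)) = sqrt(-2 + 2*v))
q = 0 (q = (15 - 15)/(-5 + 3) = 0/(-2) = 0*(-1/2) = 0)
(((9 + 20)/(K(3) - 11))*q)*(-9) = (((9 + 20)/(sqrt(-2 + 2*3) - 11))*0)*(-9) = ((29/(sqrt(-2 + 6) - 11))*0)*(-9) = ((29/(sqrt(4) - 11))*0)*(-9) = ((29/(2 - 11))*0)*(-9) = ((29/(-9))*0)*(-9) = ((29*(-1/9))*0)*(-9) = -29/9*0*(-9) = 0*(-9) = 0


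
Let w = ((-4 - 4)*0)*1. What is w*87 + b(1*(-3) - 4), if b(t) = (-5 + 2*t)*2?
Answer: -38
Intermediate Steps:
b(t) = -10 + 4*t
w = 0 (w = -8*0*1 = 0*1 = 0)
w*87 + b(1*(-3) - 4) = 0*87 + (-10 + 4*(1*(-3) - 4)) = 0 + (-10 + 4*(-3 - 4)) = 0 + (-10 + 4*(-7)) = 0 + (-10 - 28) = 0 - 38 = -38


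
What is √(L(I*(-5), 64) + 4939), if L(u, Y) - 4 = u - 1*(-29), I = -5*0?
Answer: 2*√1243 ≈ 70.512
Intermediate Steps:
I = 0
L(u, Y) = 33 + u (L(u, Y) = 4 + (u - 1*(-29)) = 4 + (u + 29) = 4 + (29 + u) = 33 + u)
√(L(I*(-5), 64) + 4939) = √((33 + 0*(-5)) + 4939) = √((33 + 0) + 4939) = √(33 + 4939) = √4972 = 2*√1243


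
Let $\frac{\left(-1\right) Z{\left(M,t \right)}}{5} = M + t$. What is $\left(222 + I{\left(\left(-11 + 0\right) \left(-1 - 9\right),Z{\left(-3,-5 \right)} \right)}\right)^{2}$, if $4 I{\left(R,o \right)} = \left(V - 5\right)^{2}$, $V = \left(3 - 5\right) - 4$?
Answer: $\frac{1018081}{16} \approx 63630.0$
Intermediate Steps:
$V = -6$ ($V = -2 - 4 = -6$)
$Z{\left(M,t \right)} = - 5 M - 5 t$ ($Z{\left(M,t \right)} = - 5 \left(M + t\right) = - 5 M - 5 t$)
$I{\left(R,o \right)} = \frac{121}{4}$ ($I{\left(R,o \right)} = \frac{\left(-6 - 5\right)^{2}}{4} = \frac{\left(-11\right)^{2}}{4} = \frac{1}{4} \cdot 121 = \frac{121}{4}$)
$\left(222 + I{\left(\left(-11 + 0\right) \left(-1 - 9\right),Z{\left(-3,-5 \right)} \right)}\right)^{2} = \left(222 + \frac{121}{4}\right)^{2} = \left(\frac{1009}{4}\right)^{2} = \frac{1018081}{16}$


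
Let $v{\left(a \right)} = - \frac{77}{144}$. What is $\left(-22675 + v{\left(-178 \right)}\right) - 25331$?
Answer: $- \frac{6912941}{144} \approx -48007.0$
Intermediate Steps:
$v{\left(a \right)} = - \frac{77}{144}$ ($v{\left(a \right)} = \left(-77\right) \frac{1}{144} = - \frac{77}{144}$)
$\left(-22675 + v{\left(-178 \right)}\right) - 25331 = \left(-22675 - \frac{77}{144}\right) - 25331 = - \frac{3265277}{144} - 25331 = - \frac{6912941}{144}$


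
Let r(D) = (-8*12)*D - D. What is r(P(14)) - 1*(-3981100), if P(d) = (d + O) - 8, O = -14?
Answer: 3981876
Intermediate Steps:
P(d) = -22 + d (P(d) = (d - 14) - 8 = (-14 + d) - 8 = -22 + d)
r(D) = -97*D (r(D) = -96*D - D = -97*D)
r(P(14)) - 1*(-3981100) = -97*(-22 + 14) - 1*(-3981100) = -97*(-8) + 3981100 = 776 + 3981100 = 3981876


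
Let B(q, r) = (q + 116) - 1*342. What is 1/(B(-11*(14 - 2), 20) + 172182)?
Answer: 1/171824 ≈ 5.8199e-6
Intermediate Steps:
B(q, r) = -226 + q (B(q, r) = (116 + q) - 342 = -226 + q)
1/(B(-11*(14 - 2), 20) + 172182) = 1/((-226 - 11*(14 - 2)) + 172182) = 1/((-226 - 11*12) + 172182) = 1/((-226 - 132) + 172182) = 1/(-358 + 172182) = 1/171824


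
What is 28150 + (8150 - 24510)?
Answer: 11790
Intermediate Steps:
28150 + (8150 - 24510) = 28150 - 16360 = 11790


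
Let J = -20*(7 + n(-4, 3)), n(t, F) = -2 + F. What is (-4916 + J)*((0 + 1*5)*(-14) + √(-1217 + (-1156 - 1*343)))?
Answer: 355320 - 10152*I*√679 ≈ 3.5532e+5 - 2.6454e+5*I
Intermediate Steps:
J = -160 (J = -20*(7 + (-2 + 3)) = -20*(7 + 1) = -20*8 = -160)
(-4916 + J)*((0 + 1*5)*(-14) + √(-1217 + (-1156 - 1*343))) = (-4916 - 160)*((0 + 1*5)*(-14) + √(-1217 + (-1156 - 1*343))) = -5076*((0 + 5)*(-14) + √(-1217 + (-1156 - 343))) = -5076*(5*(-14) + √(-1217 - 1499)) = -5076*(-70 + √(-2716)) = -5076*(-70 + 2*I*√679) = 355320 - 10152*I*√679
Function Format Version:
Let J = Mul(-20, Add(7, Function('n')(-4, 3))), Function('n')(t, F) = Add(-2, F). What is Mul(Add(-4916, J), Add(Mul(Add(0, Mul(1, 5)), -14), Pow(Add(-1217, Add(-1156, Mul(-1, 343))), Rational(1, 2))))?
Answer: Add(355320, Mul(-10152, I, Pow(679, Rational(1, 2)))) ≈ Add(3.5532e+5, Mul(-2.6454e+5, I))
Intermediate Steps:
J = -160 (J = Mul(-20, Add(7, Add(-2, 3))) = Mul(-20, Add(7, 1)) = Mul(-20, 8) = -160)
Mul(Add(-4916, J), Add(Mul(Add(0, Mul(1, 5)), -14), Pow(Add(-1217, Add(-1156, Mul(-1, 343))), Rational(1, 2)))) = Mul(Add(-4916, -160), Add(Mul(Add(0, Mul(1, 5)), -14), Pow(Add(-1217, Add(-1156, Mul(-1, 343))), Rational(1, 2)))) = Mul(-5076, Add(Mul(Add(0, 5), -14), Pow(Add(-1217, Add(-1156, -343)), Rational(1, 2)))) = Mul(-5076, Add(Mul(5, -14), Pow(Add(-1217, -1499), Rational(1, 2)))) = Mul(-5076, Add(-70, Pow(-2716, Rational(1, 2)))) = Mul(-5076, Add(-70, Mul(2, I, Pow(679, Rational(1, 2))))) = Add(355320, Mul(-10152, I, Pow(679, Rational(1, 2))))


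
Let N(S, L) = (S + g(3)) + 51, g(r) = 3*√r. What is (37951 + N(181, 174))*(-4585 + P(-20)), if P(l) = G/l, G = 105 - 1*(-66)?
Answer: -3507910393/20 - 275613*√3/20 ≈ -1.7542e+8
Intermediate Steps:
G = 171 (G = 105 + 66 = 171)
N(S, L) = 51 + S + 3*√3 (N(S, L) = (S + 3*√3) + 51 = 51 + S + 3*√3)
P(l) = 171/l
(37951 + N(181, 174))*(-4585 + P(-20)) = (37951 + (51 + 181 + 3*√3))*(-4585 + 171/(-20)) = (37951 + (232 + 3*√3))*(-4585 + 171*(-1/20)) = (38183 + 3*√3)*(-4585 - 171/20) = (38183 + 3*√3)*(-91871/20) = -3507910393/20 - 275613*√3/20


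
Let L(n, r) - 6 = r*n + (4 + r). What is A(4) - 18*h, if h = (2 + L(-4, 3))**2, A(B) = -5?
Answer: -167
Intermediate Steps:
L(n, r) = 10 + r + n*r (L(n, r) = 6 + (r*n + (4 + r)) = 6 + (n*r + (4 + r)) = 6 + (4 + r + n*r) = 10 + r + n*r)
h = 9 (h = (2 + (10 + 3 - 4*3))**2 = (2 + (10 + 3 - 12))**2 = (2 + 1)**2 = 3**2 = 9)
A(4) - 18*h = -5 - 18*9 = -5 - 162 = -167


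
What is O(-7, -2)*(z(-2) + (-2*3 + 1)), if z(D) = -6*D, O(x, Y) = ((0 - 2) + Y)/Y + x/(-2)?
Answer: 77/2 ≈ 38.500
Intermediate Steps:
O(x, Y) = -x/2 + (-2 + Y)/Y (O(x, Y) = (-2 + Y)/Y + x*(-½) = (-2 + Y)/Y - x/2 = -x/2 + (-2 + Y)/Y)
O(-7, -2)*(z(-2) + (-2*3 + 1)) = (1 - 2/(-2) - ½*(-7))*(-6*(-2) + (-2*3 + 1)) = (1 - 2*(-½) + 7/2)*(12 + (-6 + 1)) = (1 + 1 + 7/2)*(12 - 5) = (11/2)*7 = 77/2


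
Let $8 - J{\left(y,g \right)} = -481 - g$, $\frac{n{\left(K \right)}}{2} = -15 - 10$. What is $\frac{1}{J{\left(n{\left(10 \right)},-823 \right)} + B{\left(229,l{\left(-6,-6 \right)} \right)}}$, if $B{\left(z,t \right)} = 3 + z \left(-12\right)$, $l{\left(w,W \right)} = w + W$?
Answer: $- \frac{1}{3079} \approx -0.00032478$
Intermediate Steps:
$l{\left(w,W \right)} = W + w$
$n{\left(K \right)} = -50$ ($n{\left(K \right)} = 2 \left(-15 - 10\right) = 2 \left(-25\right) = -50$)
$B{\left(z,t \right)} = 3 - 12 z$
$J{\left(y,g \right)} = 489 + g$ ($J{\left(y,g \right)} = 8 - \left(-481 - g\right) = 8 + \left(481 + g\right) = 489 + g$)
$\frac{1}{J{\left(n{\left(10 \right)},-823 \right)} + B{\left(229,l{\left(-6,-6 \right)} \right)}} = \frac{1}{\left(489 - 823\right) + \left(3 - 2748\right)} = \frac{1}{-334 + \left(3 - 2748\right)} = \frac{1}{-334 - 2745} = \frac{1}{-3079} = - \frac{1}{3079}$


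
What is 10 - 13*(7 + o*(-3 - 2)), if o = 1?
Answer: -16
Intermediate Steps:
10 - 13*(7 + o*(-3 - 2)) = 10 - 13*(7 + 1*(-3 - 2)) = 10 - 13*(7 + 1*(-5)) = 10 - 13*(7 - 5) = 10 - 13*2 = 10 - 26 = -16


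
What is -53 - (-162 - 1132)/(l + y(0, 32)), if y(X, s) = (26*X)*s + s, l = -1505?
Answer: -79363/1473 ≈ -53.878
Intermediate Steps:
y(X, s) = s + 26*X*s (y(X, s) = 26*X*s + s = s + 26*X*s)
-53 - (-162 - 1132)/(l + y(0, 32)) = -53 - (-162 - 1132)/(-1505 + 32*(1 + 26*0)) = -53 - (-1294)/(-1505 + 32*(1 + 0)) = -53 - (-1294)/(-1505 + 32*1) = -53 - (-1294)/(-1505 + 32) = -53 - (-1294)/(-1473) = -53 - (-1294)*(-1)/1473 = -53 - 1*1294/1473 = -53 - 1294/1473 = -79363/1473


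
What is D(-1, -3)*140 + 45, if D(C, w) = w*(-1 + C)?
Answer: 885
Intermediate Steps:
D(-1, -3)*140 + 45 = -3*(-1 - 1)*140 + 45 = -3*(-2)*140 + 45 = 6*140 + 45 = 840 + 45 = 885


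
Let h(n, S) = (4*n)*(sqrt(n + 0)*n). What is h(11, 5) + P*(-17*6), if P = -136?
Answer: 13872 + 484*sqrt(11) ≈ 15477.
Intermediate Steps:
h(n, S) = 4*n**(5/2) (h(n, S) = (4*n)*(sqrt(n)*n) = (4*n)*n**(3/2) = 4*n**(5/2))
h(11, 5) + P*(-17*6) = 4*11**(5/2) - (-2312)*6 = 4*(121*sqrt(11)) - 136*(-102) = 484*sqrt(11) + 13872 = 13872 + 484*sqrt(11)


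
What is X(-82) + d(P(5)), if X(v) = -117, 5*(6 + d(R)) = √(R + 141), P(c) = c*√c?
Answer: -123 + √(141 + 5*√5)/5 ≈ -120.53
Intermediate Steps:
P(c) = c^(3/2)
d(R) = -6 + √(141 + R)/5 (d(R) = -6 + √(R + 141)/5 = -6 + √(141 + R)/5)
X(-82) + d(P(5)) = -117 + (-6 + √(141 + 5^(3/2))/5) = -117 + (-6 + √(141 + 5*√5)/5) = -123 + √(141 + 5*√5)/5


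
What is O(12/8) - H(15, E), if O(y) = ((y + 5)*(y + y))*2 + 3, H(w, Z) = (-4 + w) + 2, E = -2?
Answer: 29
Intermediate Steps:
H(w, Z) = -2 + w
O(y) = 3 + 4*y*(5 + y) (O(y) = ((5 + y)*(2*y))*2 + 3 = (2*y*(5 + y))*2 + 3 = 4*y*(5 + y) + 3 = 3 + 4*y*(5 + y))
O(12/8) - H(15, E) = (3 + 4*(12/8)**2 + 20*(12/8)) - (-2 + 15) = (3 + 4*(12*(1/8))**2 + 20*(12*(1/8))) - 1*13 = (3 + 4*(3/2)**2 + 20*(3/2)) - 13 = (3 + 4*(9/4) + 30) - 13 = (3 + 9 + 30) - 13 = 42 - 13 = 29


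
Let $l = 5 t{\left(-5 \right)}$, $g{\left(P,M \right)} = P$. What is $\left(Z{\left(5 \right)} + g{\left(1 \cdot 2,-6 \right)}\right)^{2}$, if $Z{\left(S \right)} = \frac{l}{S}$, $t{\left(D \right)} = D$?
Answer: $9$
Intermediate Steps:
$l = -25$ ($l = 5 \left(-5\right) = -25$)
$Z{\left(S \right)} = - \frac{25}{S}$
$\left(Z{\left(5 \right)} + g{\left(1 \cdot 2,-6 \right)}\right)^{2} = \left(- \frac{25}{5} + 1 \cdot 2\right)^{2} = \left(\left(-25\right) \frac{1}{5} + 2\right)^{2} = \left(-5 + 2\right)^{2} = \left(-3\right)^{2} = 9$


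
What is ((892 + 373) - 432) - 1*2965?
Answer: -2132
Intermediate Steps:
((892 + 373) - 432) - 1*2965 = (1265 - 432) - 2965 = 833 - 2965 = -2132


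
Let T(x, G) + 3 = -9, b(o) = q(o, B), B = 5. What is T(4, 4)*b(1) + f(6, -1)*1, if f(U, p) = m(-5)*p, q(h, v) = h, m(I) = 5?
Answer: -17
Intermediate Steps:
b(o) = o
f(U, p) = 5*p
T(x, G) = -12 (T(x, G) = -3 - 9 = -12)
T(4, 4)*b(1) + f(6, -1)*1 = -12*1 + (5*(-1))*1 = -12 - 5*1 = -12 - 5 = -17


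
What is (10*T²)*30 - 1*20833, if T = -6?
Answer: -10033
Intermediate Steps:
(10*T²)*30 - 1*20833 = (10*(-6)²)*30 - 1*20833 = (10*36)*30 - 20833 = 360*30 - 20833 = 10800 - 20833 = -10033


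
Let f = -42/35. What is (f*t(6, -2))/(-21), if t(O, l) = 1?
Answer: 2/35 ≈ 0.057143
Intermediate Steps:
f = -6/5 (f = -42*1/35 = -6/5 ≈ -1.2000)
(f*t(6, -2))/(-21) = -6/5*1/(-21) = -6/5*(-1/21) = 2/35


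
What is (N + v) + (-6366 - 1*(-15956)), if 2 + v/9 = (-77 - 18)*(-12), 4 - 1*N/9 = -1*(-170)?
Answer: 18338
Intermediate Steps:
N = -1494 (N = 36 - (-9)*(-170) = 36 - 9*170 = 36 - 1530 = -1494)
v = 10242 (v = -18 + 9*((-77 - 18)*(-12)) = -18 + 9*(-95*(-12)) = -18 + 9*1140 = -18 + 10260 = 10242)
(N + v) + (-6366 - 1*(-15956)) = (-1494 + 10242) + (-6366 - 1*(-15956)) = 8748 + (-6366 + 15956) = 8748 + 9590 = 18338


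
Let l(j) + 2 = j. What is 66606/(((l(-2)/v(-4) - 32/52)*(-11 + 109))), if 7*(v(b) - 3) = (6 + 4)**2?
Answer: -17461873/21756 ≈ -802.62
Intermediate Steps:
l(j) = -2 + j
v(b) = 121/7 (v(b) = 3 + (6 + 4)**2/7 = 3 + (1/7)*10**2 = 3 + (1/7)*100 = 3 + 100/7 = 121/7)
66606/(((l(-2)/v(-4) - 32/52)*(-11 + 109))) = 66606/((((-2 - 2)/(121/7) - 32/52)*(-11 + 109))) = 66606/(((-4*7/121 - 32*1/52)*98)) = 66606/(((-28/121 - 8/13)*98)) = 66606/((-1332/1573*98)) = 66606/(-130536/1573) = 66606*(-1573/130536) = -17461873/21756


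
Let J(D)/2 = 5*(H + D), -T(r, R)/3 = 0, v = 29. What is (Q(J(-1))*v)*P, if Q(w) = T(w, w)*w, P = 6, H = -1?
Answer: 0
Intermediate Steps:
T(r, R) = 0 (T(r, R) = -3*0 = 0)
J(D) = -10 + 10*D (J(D) = 2*(5*(-1 + D)) = 2*(-5 + 5*D) = -10 + 10*D)
Q(w) = 0 (Q(w) = 0*w = 0)
(Q(J(-1))*v)*P = (0*29)*6 = 0*6 = 0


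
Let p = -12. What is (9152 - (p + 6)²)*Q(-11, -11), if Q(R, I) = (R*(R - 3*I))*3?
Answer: -6618216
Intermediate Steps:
Q(R, I) = 3*R*(R - 3*I)
(9152 - (p + 6)²)*Q(-11, -11) = (9152 - (-12 + 6)²)*(3*(-11)*(-11 - 3*(-11))) = (9152 - 1*(-6)²)*(3*(-11)*(-11 + 33)) = (9152 - 1*36)*(3*(-11)*22) = (9152 - 36)*(-726) = 9116*(-726) = -6618216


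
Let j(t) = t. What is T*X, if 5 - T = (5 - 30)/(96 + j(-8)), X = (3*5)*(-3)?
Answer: -20925/88 ≈ -237.78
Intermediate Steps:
X = -45 (X = 15*(-3) = -45)
T = 465/88 (T = 5 - (5 - 30)/(96 - 8) = 5 - (-25)/88 = 5 - 1*(-25/88) = 5 + 25/88 = 465/88 ≈ 5.2841)
T*X = (465/88)*(-45) = -20925/88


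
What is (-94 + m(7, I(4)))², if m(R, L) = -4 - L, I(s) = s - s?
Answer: 9604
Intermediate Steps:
I(s) = 0
(-94 + m(7, I(4)))² = (-94 + (-4 - 1*0))² = (-94 + (-4 + 0))² = (-94 - 4)² = (-98)² = 9604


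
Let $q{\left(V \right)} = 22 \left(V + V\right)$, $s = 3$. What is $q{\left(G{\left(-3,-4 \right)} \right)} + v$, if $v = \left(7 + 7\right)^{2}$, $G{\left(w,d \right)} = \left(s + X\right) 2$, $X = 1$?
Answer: $548$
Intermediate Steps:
$G{\left(w,d \right)} = 8$ ($G{\left(w,d \right)} = \left(3 + 1\right) 2 = 4 \cdot 2 = 8$)
$q{\left(V \right)} = 44 V$ ($q{\left(V \right)} = 22 \cdot 2 V = 44 V$)
$v = 196$ ($v = 14^{2} = 196$)
$q{\left(G{\left(-3,-4 \right)} \right)} + v = 44 \cdot 8 + 196 = 352 + 196 = 548$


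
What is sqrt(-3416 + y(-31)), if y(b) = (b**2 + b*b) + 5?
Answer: I*sqrt(1489) ≈ 38.588*I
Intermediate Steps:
y(b) = 5 + 2*b**2 (y(b) = (b**2 + b**2) + 5 = 2*b**2 + 5 = 5 + 2*b**2)
sqrt(-3416 + y(-31)) = sqrt(-3416 + (5 + 2*(-31)**2)) = sqrt(-3416 + (5 + 2*961)) = sqrt(-3416 + (5 + 1922)) = sqrt(-3416 + 1927) = sqrt(-1489) = I*sqrt(1489)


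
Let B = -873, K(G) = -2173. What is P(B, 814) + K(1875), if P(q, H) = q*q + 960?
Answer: 760916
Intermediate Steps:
P(q, H) = 960 + q**2 (P(q, H) = q**2 + 960 = 960 + q**2)
P(B, 814) + K(1875) = (960 + (-873)**2) - 2173 = (960 + 762129) - 2173 = 763089 - 2173 = 760916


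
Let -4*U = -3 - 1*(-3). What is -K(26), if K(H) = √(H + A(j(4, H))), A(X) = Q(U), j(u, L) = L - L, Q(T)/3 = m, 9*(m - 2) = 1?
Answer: -√291/3 ≈ -5.6862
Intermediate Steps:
m = 19/9 (m = 2 + (⅑)*1 = 2 + ⅑ = 19/9 ≈ 2.1111)
U = 0 (U = -(-3 - 1*(-3))/4 = -(-3 + 3)/4 = -¼*0 = 0)
Q(T) = 19/3 (Q(T) = 3*(19/9) = 19/3)
j(u, L) = 0
A(X) = 19/3
K(H) = √(19/3 + H) (K(H) = √(H + 19/3) = √(19/3 + H))
-K(26) = -√(57 + 9*26)/3 = -√(57 + 234)/3 = -√291/3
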